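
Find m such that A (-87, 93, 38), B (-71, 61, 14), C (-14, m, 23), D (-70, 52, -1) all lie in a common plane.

The points are coplanar iff AB · (AC × AD) = 0.
Expanding, this is linear in m: (-216)m + (-864) = 0.
So m = -4.

-4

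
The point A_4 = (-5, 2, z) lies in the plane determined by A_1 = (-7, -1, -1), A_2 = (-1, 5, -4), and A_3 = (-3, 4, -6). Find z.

-5

The plane through A_1, A_2, A_3 has equation −15x + 18y + 6z = 81.
Substituting A_4: (6)z + (111) = 81, so z = -5.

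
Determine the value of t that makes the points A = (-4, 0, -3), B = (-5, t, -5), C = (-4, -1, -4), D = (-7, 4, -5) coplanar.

0

The points are coplanar iff AB · (AC × AD) = 0.
Expanding, this is linear in t: (3)t + (0) = 0.
So t = 0.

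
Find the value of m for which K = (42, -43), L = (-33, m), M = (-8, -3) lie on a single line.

17

The three points are collinear iff det[KL; KM] = 0.
This determinant is linear in m: (50)m + (-850) = 0, so m = 17.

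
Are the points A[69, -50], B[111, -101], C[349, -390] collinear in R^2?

AB = (42, -51), AC = (280, -340).
Twice the signed area of △ABC is (42)(-340) − (-51)(280) = 0.
The triangle is degenerate (zero area), so the points are collinear.

Yes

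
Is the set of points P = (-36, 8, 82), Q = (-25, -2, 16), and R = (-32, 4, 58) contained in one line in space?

PQ = (11, -10, -66), PR = (4, -4, -24).
PQ × PR = (-24, 0, -4).
The cross product is nonzero, so the points do not lie on one line.

No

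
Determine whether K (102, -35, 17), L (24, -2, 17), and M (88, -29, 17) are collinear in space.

KL = (-78, 33, 0), KM = (-14, 6, 0).
Comparing components 1 and 2: (-78)(6) − (33)(-14) = -6 ≠ 0, so KL and KM are not parallel and the points are not collinear.

No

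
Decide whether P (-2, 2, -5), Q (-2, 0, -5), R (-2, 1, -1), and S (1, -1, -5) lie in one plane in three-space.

With P as base: PQ = (0, -2, 0), PR = (0, -1, 4), PS = (3, -3, 0).
PR × PS = (12, 12, 3).
PQ · (PR × PS) = -24.
Since -24 ≠ 0, the four points are not coplanar.

No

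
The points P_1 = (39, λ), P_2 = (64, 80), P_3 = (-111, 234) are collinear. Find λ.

102

The three points are collinear iff det[P_1P_2; P_1P_3] = 0.
This determinant is linear in λ: (-175)λ + (17850) = 0, so λ = 102.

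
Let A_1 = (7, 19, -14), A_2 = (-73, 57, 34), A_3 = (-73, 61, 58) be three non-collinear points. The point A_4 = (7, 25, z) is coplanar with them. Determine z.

22

A normal to the plane is n = A_1A_2 × A_1A_3 = (720, 1920, -320).
A_4 lies in the plane iff n · A_1A_4 = 0.
This gives (-320)z + (7040) = 0, so z = 22.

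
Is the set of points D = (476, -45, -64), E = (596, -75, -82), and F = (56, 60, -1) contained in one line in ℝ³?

DE = (120, -30, -18), DF = (-420, 105, 63).
DE × DF = (0, 0, 0).
The cross product vanishes, so the three points are collinear.

Yes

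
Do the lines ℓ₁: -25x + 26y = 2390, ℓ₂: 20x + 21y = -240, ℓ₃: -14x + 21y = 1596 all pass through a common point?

Intersecting ℓ₁ and ℓ₂: solving the 2×2 system gives (x, y) = (-54, 40).
Substitute into ℓ₃: (-14)(-54) + (21)(40) = 1596.
This equals 1596, so (-54, 40) lies on all three lines and they are concurrent.

Yes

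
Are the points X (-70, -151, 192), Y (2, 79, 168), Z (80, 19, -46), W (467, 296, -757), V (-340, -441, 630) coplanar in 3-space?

No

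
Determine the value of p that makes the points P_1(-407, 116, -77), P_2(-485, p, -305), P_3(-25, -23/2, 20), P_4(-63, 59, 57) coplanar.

Normal to plane P_1P_3P_4: n = (-11556, -17820, 22086); plane equation n·P = 935550.
Requiring n·P_2 = 935550: (-17820)p + (-1131570) = 935550.
So p = -116.

-116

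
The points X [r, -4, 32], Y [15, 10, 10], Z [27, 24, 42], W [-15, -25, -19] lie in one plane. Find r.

3

The points are coplanar iff XY · (XZ × XW) = 0.
Expanding, this is linear in r: (-714)r + (2142) = 0.
So r = 3.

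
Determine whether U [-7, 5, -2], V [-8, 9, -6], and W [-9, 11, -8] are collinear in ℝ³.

UV = (-1, 4, -4), UW = (-2, 6, -6).
UV × UW = (0, 2, 2).
The cross product is nonzero, so the points do not lie on one line.

No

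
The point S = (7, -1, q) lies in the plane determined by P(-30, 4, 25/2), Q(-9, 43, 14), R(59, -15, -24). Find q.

-2

A normal to the plane is n = PQ × PR = (-1395, 900, -3870).
S lies in the plane iff n · PS = 0.
This gives (-3870)q + (-7740) = 0, so q = -2.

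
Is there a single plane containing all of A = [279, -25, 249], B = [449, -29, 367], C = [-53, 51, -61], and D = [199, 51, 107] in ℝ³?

Yes

With A as base: AB = (170, -4, 118), AC = (-332, 76, -310), AD = (-80, 76, -142).
AC × AD = (12768, -22344, -19152).
AB · (AC × AD) = 0.
The scalar triple product vanishes, so the four points are coplanar.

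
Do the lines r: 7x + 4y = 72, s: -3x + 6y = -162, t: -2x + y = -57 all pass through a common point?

Intersecting r and s: solving the 2×2 system gives (x, y) = (20, -17).
Substitute into t: (-2)(20) + (1)(-17) = -57.
This equals -57, so (20, -17) lies on all three lines and they are concurrent.

Yes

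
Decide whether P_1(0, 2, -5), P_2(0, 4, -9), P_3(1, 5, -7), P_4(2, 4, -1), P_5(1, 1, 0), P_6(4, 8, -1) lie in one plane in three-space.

The plane through P_1, P_2, P_3 has normal n = P_1P_2 × P_1P_3 = (8, -4, -2) and equation n·P = 2.
Checking the remaining points: n·P_4 = 2, n·P_5 = 4, n·P_6 = 2.
Since n·P_5 = 4 ≠ 2, P_5 is off the plane and the points are not all coplanar.

No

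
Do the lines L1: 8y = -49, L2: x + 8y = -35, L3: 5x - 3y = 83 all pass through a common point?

Lines aᵢx + bᵢy = cᵢ with pairwise distinct directions are concurrent exactly when det[aᵢ bᵢ cᵢ] = 0.
Here the determinant is 43.
Nonzero, so no common point exists.

No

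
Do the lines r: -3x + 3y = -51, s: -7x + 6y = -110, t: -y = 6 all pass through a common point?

No

Intersecting r and s: solving the 2×2 system gives (x, y) = (8, -9).
Substitute into t: (0)(8) + (-1)(-9) = 9.
But t requires 6 ≠ 9, so the three lines have no common point.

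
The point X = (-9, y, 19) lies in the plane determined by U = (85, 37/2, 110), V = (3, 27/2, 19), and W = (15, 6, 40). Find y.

The plane through U, V, W has equation −(1575/2)x + 630y + 675z = 37935/2.
Substituting X: (630)y + (39825/2) = 37935/2, so y = -3/2.

-3/2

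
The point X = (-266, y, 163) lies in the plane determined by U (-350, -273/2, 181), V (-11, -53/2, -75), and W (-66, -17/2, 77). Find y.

-189/2

Coplanarity requires UV · (UW × UX) = 0.
UV = (339, 110, -256), UW = (284, 128, -104); the triple product is linear in y with coefficient -37448 and constant term -3538836.
Setting it to zero: y = -189/2.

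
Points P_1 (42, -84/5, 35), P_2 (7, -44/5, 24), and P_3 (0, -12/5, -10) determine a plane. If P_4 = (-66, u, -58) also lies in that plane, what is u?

84/5

The plane through P_1, P_2, P_3 has equation −(1008/5)x − 1113y − 168z = 21756/5.
Substituting P_4: (-1113)u + (115248/5) = 21756/5, so u = 84/5.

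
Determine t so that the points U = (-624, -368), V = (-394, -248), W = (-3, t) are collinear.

The three points are collinear iff det[UV; UW] = 0.
This determinant is linear in t: (230)t + (10120) = 0, so t = -44.

-44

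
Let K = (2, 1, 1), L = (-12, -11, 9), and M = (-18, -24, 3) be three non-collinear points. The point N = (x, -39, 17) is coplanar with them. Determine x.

-38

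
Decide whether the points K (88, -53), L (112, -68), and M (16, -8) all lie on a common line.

KL = (24, -15), KM = (-72, 45).
Checking proportionality: KM = -3·KL, so the vectors are parallel and the points are collinear.

Yes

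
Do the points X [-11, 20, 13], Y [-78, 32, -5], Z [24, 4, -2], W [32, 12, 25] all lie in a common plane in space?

No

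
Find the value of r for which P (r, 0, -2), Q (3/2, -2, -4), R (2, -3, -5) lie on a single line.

Collinearity requires PQ × PR = 0; each component is linear in r.
The y-component gives (-1)r + (1/2) = 0, so r = 1/2.
The remaining components then also vanish.

1/2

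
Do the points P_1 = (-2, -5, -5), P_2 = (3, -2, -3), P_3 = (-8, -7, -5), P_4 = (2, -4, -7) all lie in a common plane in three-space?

No

With P_1 as base: P_1P_2 = (5, 3, 2), P_1P_3 = (-6, -2, 0), P_1P_4 = (4, 1, -2).
P_1P_3 × P_1P_4 = (4, -12, 2).
P_1P_2 · (P_1P_3 × P_1P_4) = -12.
Since -12 ≠ 0, the four points are not coplanar.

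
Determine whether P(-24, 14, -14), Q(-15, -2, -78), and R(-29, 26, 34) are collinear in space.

No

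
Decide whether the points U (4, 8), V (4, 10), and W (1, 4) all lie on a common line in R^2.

UV = (0, 2), UW = (-3, -4).
Twice the signed area of △UVW is (0)(-4) − (2)(-3) = 6.
The area is nonzero, so the three points are not collinear.

No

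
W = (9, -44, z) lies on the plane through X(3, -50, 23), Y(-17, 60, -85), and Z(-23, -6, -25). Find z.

19

The plane through X, Y, Z has equation −528x + 1848y + 1980z = -48444.
Substituting W: (1980)z + (-86064) = -48444, so z = 19.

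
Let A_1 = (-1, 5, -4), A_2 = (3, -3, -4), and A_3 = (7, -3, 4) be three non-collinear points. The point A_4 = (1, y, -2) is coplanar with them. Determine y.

A normal to the plane is n = A_1A_2 × A_1A_3 = (-64, -32, 32).
A_4 lies in the plane iff n · A_1A_4 = 0.
This gives (-32)y + (96) = 0, so y = 3.

3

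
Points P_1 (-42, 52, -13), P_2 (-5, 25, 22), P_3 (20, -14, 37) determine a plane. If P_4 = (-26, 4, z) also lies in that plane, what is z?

-13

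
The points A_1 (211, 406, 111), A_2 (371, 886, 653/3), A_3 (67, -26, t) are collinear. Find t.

15

Direction A_1A_2 = (160, 480, 320/3). From the x-coordinate of A_3, the parameter along the line is τ = (67 − 211)/160 = -9/10.
Then t = 111 + (-9/10)·(320/3) = 15.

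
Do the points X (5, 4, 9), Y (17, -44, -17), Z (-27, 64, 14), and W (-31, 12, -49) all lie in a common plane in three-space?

With X as base: XY = (12, -48, -26), XZ = (-32, 60, 5), XW = (-36, 8, -58).
XZ × XW = (-3520, -2036, 1904).
XY · (XZ × XW) = 5984.
Since 5984 ≠ 0, the four points are not coplanar.

No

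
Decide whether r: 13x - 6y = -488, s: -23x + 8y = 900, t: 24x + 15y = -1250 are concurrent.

The three lines meet at one point iff the augmented coefficient matrix [aᵢ bᵢ cᵢ] has rank < 3, i.e. its determinant vanishes.
Here the determinant is -544.
Nonzero, so no common point exists.

No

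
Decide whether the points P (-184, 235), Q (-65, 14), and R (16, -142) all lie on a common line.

No

PQ = (119, -221), PR = (200, -377).
If collinear, PR would be a scalar multiple of PQ. But (119)·(-377) ≠ (-221)·(200) (difference -663), so they are not parallel; the points are not collinear.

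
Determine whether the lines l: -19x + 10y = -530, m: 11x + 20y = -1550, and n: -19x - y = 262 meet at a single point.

Yes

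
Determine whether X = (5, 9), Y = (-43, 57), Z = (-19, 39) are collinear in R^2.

No

XY = (-48, 48), XZ = (-24, 30).
Twice the signed area of △XYZ is (-48)(30) − (48)(-24) = -288.
The area is nonzero, so the three points are not collinear.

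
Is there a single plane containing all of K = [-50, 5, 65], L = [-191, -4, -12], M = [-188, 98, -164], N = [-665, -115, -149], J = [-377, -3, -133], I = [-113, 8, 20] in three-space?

The plane through K, L, M has normal n = KL × KM = (9222, -21663, -14355) and equation n·P = -1502490.
Checking the remaining points: n·N = -1502490, n·J = -1502490, n·I = -1502490.
All equal -1502490, so all 6 points lie in one plane.

Yes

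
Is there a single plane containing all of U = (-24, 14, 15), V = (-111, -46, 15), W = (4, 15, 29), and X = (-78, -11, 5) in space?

A normal to the plane through U, V, W is n = UV × UW = (-840, 1218, 1593).
The plane has equation n·P = 61107. For X: n·X = 60087.
60087 ≠ 61107, so X is off the plane.

No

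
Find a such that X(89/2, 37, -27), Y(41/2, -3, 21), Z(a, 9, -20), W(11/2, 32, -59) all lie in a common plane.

Normal to plane XYW: n = (1520, -2640, -1440); plane equation n·P = 8840.
Requiring n·Z = 8840: (1520)a + (5040) = 8840.
So a = 5/2.

5/2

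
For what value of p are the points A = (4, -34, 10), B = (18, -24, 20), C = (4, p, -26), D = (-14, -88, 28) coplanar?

Normal to plane ABD: n = (720, -432, -576); plane equation n·P = 11808.
Requiring n·C = 11808: (-432)p + (17856) = 11808.
So p = 14.

14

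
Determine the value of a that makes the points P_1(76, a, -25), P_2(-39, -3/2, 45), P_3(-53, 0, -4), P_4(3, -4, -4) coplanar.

-9

The points are coplanar iff P_1P_2 · (P_1P_3 × P_1P_4) = 0.
Expanding, this is linear in a: (2744)a + (24696) = 0.
So a = -9.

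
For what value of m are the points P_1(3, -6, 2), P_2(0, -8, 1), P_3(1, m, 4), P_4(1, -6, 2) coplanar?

-2

Normal to plane P_1P_2P_4: n = (0, 2, -4); plane equation n·P = -20.
Requiring n·P_3 = -20: (2)m + (-16) = -20.
So m = -2.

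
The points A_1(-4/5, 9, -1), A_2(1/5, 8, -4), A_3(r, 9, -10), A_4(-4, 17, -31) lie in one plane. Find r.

0

Normal to plane A_1A_2A_4: n = (54, 198/5, 24/5); plane equation n·P = 1542/5.
Requiring n·A_3 = 1542/5: (54)r + (1542/5) = 1542/5.
So r = 0.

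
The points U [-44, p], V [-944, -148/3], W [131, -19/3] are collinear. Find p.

-40/3

The three points are collinear iff det[UV; UW] = 0.
This determinant is linear in p: (1075)p + (43000/3) = 0, so p = -40/3.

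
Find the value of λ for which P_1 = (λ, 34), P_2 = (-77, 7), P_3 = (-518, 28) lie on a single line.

The three points are collinear iff det[P_1P_2; P_1P_3] = 0.
This determinant is linear in λ: (-21)λ + (-13524) = 0, so λ = -644.

-644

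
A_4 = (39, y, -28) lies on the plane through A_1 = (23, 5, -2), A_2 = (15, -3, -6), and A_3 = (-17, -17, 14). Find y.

The plane through A_1, A_2, A_3 has equation −216x + 288y − 144z = -3240.
Substituting A_4: (288)y + (-4392) = -3240, so y = 4.

4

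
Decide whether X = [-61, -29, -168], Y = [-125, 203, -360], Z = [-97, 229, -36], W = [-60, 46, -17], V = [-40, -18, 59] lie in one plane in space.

The plane through X, Y, Z has normal n = XY × XZ = (80160, 15360, -8160) and equation n·P = -3964320.
Checking the remaining points: n·W = -3964320, n·V = -3964320.
All equal -3964320, so all 5 points lie in one plane.

Yes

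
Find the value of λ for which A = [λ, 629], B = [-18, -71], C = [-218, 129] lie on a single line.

The three points are collinear iff det[AB; AC] = 0.
This determinant is linear in λ: (-200)λ + (-143600) = 0, so λ = -718.

-718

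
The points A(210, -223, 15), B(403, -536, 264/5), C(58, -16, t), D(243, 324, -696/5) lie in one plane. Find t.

-21/5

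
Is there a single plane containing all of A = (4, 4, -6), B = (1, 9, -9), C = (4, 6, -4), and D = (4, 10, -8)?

No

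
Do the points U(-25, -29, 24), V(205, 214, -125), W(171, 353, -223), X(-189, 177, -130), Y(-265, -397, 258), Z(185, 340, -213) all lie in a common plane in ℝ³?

Yes

The plane through U, V, W has normal n = UV × UW = (-3103, 27606, 40232) and equation n·P = 242569.
Checking the remaining points: n·X = 242569, n·Y = 242569, n·Z = 242569.
All equal 242569, so all 6 points lie in one plane.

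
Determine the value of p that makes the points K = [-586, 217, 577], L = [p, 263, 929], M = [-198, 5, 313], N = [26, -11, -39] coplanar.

-843

The points are coplanar iff KL · (KM × KN) = 0.
Expanding, this is linear in p: (70400)p + (59347200) = 0.
So p = -843.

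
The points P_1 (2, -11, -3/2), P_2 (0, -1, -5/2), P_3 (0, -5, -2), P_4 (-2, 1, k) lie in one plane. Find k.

-5/2

Coplanarity ⇔ det[P_1P_2; P_1P_3; P_1P_4] = 0.
Expanding, this is linear in k: (8)k + (20) = 0.
So k = -5/2.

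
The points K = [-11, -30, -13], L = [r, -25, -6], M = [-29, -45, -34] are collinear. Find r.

Collinearity requires KL × KM = 0; each component is linear in r.
The y-component gives (21)r + (105) = 0, so r = -5.
The remaining components then also vanish.

-5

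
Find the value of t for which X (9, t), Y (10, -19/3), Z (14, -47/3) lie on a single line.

-4

Collinearity: (X − Y) must be parallel to (Z − Y) = (4, -28/3).
Cross-multiplying the components: (t − (-19/3))·(4) = (-1)·(-28/3).
Solving gives t = -4.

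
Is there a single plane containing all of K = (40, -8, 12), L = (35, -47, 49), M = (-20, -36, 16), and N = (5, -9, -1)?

With K as base: KL = (-5, -39, 37), KM = (-60, -28, 4), KN = (-35, -1, -13).
KM × KN = (368, -920, -920).
KL · (KM × KN) = 0.
The scalar triple product vanishes, so the four points are coplanar.

Yes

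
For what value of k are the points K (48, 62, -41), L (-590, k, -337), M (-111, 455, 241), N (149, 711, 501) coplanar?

-140

Normal to plane KMN: n = (29988, 114660, -142884); plane equation n·P = 14406588.
Requiring n·L = 14406588: (114660)k + (30458988) = 14406588.
So k = -140.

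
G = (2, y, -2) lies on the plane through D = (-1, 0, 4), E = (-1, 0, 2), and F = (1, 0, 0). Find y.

Coplanarity requires DE · (DF × DG) = 0.
DE = (0, 0, -2), DF = (2, 0, -4); the triple product is linear in y with coefficient -4 and constant term 0.
Setting it to zero: y = 0.

0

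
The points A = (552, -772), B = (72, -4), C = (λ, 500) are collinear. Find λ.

-243

Collinearity: (C − A) must be parallel to (B − A) = (-480, 768).
Cross-multiplying the components: (λ − 552)·(768) = (1272)·(-480).
Solving gives λ = -243.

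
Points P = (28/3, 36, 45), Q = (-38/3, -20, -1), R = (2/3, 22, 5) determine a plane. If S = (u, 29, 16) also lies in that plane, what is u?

4

Coplanarity requires PQ · (PR × PS) = 0.
PQ = (-22, -56, -46), PR = (-26/3, -14, -40); the triple product is linear in u with coefficient 1596 and constant term -6384.
Setting it to zero: u = 4.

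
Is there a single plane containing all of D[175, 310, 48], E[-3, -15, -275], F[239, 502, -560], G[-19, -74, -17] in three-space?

A normal to the plane through D, E, F is n = DE × DF = (259616, -128896, -13376).
The plane has equation n·P = 4832992. For G: n·G = 4832992.
Equal, so G lies in the plane and all four are coplanar.

Yes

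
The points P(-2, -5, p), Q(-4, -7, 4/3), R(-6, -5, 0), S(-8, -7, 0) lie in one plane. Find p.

Coplanarity ⇔ det[PQ; PR; PS] = 0.
Expanding, this is linear in p: (-8)p + (32/3) = 0.
So p = 4/3.

4/3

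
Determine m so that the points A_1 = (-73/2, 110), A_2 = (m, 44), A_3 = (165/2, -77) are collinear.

The three points are collinear iff det[A_1A_2; A_1A_3] = 0.
This determinant is linear in m: (-187)m + (2057/2) = 0, so m = 11/2.

11/2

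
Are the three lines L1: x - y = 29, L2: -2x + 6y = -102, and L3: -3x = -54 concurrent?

Yes

Lines aᵢx + bᵢy = cᵢ with pairwise distinct directions are concurrent exactly when det[aᵢ bᵢ cᵢ] = 0.
Here the determinant is 0.
It vanishes, so the lines are concurrent at (18, -11).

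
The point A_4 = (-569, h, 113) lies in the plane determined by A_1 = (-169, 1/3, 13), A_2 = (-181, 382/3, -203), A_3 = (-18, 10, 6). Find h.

The plane through A_1, A_2, A_3 has equation 1199x − 32700y − 19293z = -464340.
Substituting A_4: (-32700)h + (-2862340) = -464340, so h = -220/3.

-220/3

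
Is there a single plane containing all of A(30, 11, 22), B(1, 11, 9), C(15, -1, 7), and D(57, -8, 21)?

With A as base: AB = (-29, 0, -13), AC = (-15, -12, -15), AD = (27, -19, -1).
AC × AD = (-273, -420, 609).
AB · (AC × AD) = 0.
The scalar triple product vanishes, so the four points are coplanar.

Yes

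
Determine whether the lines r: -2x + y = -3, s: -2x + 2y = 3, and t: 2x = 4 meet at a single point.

No

Intersecting r and s: solving the 2×2 system gives (x, y) = (9/2, 6).
Substitute into t: (2)(9/2) + (0)(6) = 9.
But t requires 4 ≠ 9, so the three lines have no common point.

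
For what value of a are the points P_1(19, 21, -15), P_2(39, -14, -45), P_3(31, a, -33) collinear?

0

Collinearity requires P_1P_2 × P_1P_3 = 0; each component is linear in a.
The x-component gives (30)a + (0) = 0, so a = 0.
The remaining components then also vanish.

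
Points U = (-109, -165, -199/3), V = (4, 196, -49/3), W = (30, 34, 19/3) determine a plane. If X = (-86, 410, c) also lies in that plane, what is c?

-79

A normal to the plane is n = UV × UW = (48848/3, -3784/3, -27692).
X lies in the plane iff n · UX = 0.
This gives (-27692)c + (-2187668) = 0, so c = -79.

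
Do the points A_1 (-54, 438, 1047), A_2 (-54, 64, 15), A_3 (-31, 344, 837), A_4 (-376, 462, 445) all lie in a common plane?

No

With A_1 as base: A_1A_2 = (0, -374, -1032), A_1A_3 = (23, -94, -210), A_1A_4 = (-322, 24, -602).
A_1A_3 × A_1A_4 = (61628, 81466, -29716).
A_1A_2 · (A_1A_3 × A_1A_4) = 198628.
Since 198628 ≠ 0, the four points are not coplanar.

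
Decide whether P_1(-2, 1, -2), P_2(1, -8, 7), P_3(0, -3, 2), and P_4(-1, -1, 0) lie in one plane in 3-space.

A normal to the plane through P_1, P_2, P_3 is n = P_1P_2 × P_1P_3 = (0, 6, 6).
The plane has equation n·P = -6. For P_4: n·P_4 = -6.
Equal, so P_4 lies in the plane and all four are coplanar.

Yes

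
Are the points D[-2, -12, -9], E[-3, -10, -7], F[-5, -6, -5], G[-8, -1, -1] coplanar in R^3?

No

The four points are coplanar iff the 3×3 determinant with rows DE, DF, DG is zero.
Rows: (-1, 2, 2), (-3, 6, 4), (-6, 11, 8).
Expanding along the first row: (-1)(4) − (2)(0) + (2)(3) = 2.
Nonzero ⇒ not coplanar.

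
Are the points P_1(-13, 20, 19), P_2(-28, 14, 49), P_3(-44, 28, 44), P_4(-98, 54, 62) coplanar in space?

The four points are coplanar iff the 3×3 determinant with rows P_1P_2, P_1P_3, P_1P_4 is zero.
Rows: (-15, -6, 30), (-31, 8, 25), (-85, 34, 43).
Expanding along the first row: (-15)(-506) − (-6)(792) + (30)(-374) = 1122.
Nonzero ⇒ not coplanar.

No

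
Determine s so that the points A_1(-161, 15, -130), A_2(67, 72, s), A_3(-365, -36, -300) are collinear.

Direction A_1A_3 = (-204, -51, -170). From the x-coordinate of A_2, the parameter along the line is τ = (67 − (-161))/(-204) = -19/17.
Then s = (-130) + (-19/17)·(-170) = 60.

60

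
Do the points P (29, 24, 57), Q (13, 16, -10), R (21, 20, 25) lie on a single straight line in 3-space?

No

PQ = (-16, -8, -67), PR = (-8, -4, -32).
Comparing components 2 and 3: (-8)(-32) − (-67)(-4) = -12 ≠ 0, so PQ and PR are not parallel and the points are not collinear.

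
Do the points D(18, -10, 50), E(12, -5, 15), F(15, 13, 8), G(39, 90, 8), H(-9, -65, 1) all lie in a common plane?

No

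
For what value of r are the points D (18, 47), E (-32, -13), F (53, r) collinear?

89

Collinearity: (F − D) must be parallel to (E − D) = (-50, -60).
Cross-multiplying the components: (r − 47)·(-50) = (35)·(-60).
Solving gives r = 89.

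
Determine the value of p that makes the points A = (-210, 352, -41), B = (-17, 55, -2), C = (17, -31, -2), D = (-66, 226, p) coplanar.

Normal to plane ABC: n = (3354, 1326, -6500); plane equation n·P = 28912.
Requiring n·D = 28912: (-6500)p + (78312) = 28912.
So p = 38/5.

38/5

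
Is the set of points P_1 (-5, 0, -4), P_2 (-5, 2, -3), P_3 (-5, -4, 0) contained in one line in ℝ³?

P_1P_2 = (0, 2, 1), P_1P_3 = (0, -4, 4).
Comparing components 2 and 3: (2)(4) − (1)(-4) = 12 ≠ 0, so P_1P_2 and P_1P_3 are not parallel and the points are not collinear.

No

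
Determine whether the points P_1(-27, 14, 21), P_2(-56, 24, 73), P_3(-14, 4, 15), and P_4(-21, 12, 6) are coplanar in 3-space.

No

The four points are coplanar iff the 3×3 determinant with rows P_1P_2, P_1P_3, P_1P_4 is zero.
Rows: (-29, 10, 52), (13, -10, -6), (6, -2, -15).
Expanding along the first row: (-29)(138) − (10)(-159) + (52)(34) = -644.
Nonzero ⇒ not coplanar.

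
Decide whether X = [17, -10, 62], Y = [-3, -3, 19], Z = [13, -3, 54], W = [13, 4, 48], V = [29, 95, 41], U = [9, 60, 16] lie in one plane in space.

The plane through X, Y, Z has normal n = XY × XZ = (245, 12, -112) and equation n·P = -2899.
Checking the remaining points: n·W = -2143, n·V = 3653, n·U = 1133.
Since n·W = -2143 ≠ -2899, W is off the plane and the points are not all coplanar.

No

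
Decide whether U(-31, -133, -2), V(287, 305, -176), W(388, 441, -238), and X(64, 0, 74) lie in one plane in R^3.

No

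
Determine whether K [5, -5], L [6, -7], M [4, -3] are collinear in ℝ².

Yes

KL = (1, -2), KM = (-1, 2).
det[KL; KM] = (1)(2) − (-2)(-1) = 0.
The determinant is zero, so the points are collinear.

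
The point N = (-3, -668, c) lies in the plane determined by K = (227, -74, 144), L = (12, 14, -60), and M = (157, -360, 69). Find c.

Coplanarity requires KL · (KM × KN) = 0.
KL = (-215, 88, -204), KM = (-70, -286, -75); the triple product is linear in c with coefficient 67650 and constant term 6291450.
Setting it to zero: c = -93.

-93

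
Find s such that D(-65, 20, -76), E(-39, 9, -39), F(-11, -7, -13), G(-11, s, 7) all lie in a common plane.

The points are coplanar iff DE · (DF × DG) = 0.
Expanding, this is linear in s: (360)s + (360) = 0.
So s = -1.

-1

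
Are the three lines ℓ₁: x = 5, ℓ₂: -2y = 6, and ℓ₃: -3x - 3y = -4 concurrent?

No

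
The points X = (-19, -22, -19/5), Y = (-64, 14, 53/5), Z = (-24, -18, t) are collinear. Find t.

Collinearity requires XY × XZ = 0; each component is linear in t.
The x-component gives (36)t + (396/5) = 0, so t = -11/5.
The remaining components then also vanish.

-11/5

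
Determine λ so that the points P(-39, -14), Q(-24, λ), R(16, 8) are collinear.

-8

Collinearity: (Q − P) must be parallel to (R − P) = (55, 22).
Cross-multiplying the components: (λ − (-14))·(55) = (15)·(22).
Solving gives λ = -8.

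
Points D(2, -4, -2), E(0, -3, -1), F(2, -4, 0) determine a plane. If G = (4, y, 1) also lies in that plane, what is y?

A normal to the plane is n = DE × DF = (2, 4, 0).
G lies in the plane iff n · DG = 0.
This gives (4)y + (20) = 0, so y = -5.

-5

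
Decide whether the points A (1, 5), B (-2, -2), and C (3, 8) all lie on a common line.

AB = (-3, -7), AC = (2, 3).
det[AB; AC] = (-3)(3) − (-7)(2) = 5.
The determinant is nonzero, so they are not collinear.

No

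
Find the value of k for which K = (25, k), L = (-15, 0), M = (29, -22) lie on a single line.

The three points are collinear iff det[KL; KM] = 0.
This determinant is linear in k: (44)k + (880) = 0, so k = -20.

-20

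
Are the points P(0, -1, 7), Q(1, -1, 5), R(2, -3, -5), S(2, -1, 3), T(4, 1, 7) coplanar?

Yes

The plane through P, Q, R has normal n = PQ × PR = (-4, 8, -2) and equation n·X = -22.
Checking the remaining points: n·S = -22, n·T = -22.
All equal -22, so all 5 points lie in one plane.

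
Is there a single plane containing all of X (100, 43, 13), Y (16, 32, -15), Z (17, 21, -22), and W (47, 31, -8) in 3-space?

Yes

The four points are coplanar iff the 3×3 determinant with rows XY, XZ, XW is zero.
Rows: (-84, -11, -28), (-83, -22, -35), (-53, -12, -21).
Expanding along the first row: (-84)(42) − (-11)(-112) + (-28)(-170) = 0.
Zero determinant ⇒ coplanar.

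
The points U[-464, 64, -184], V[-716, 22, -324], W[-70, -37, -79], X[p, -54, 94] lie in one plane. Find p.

Coplanarity ⇔ det[UV; UW; UX] = 0.
Expanding, this is linear in p: (-18550)p + (6455400) = 0.
So p = 348.

348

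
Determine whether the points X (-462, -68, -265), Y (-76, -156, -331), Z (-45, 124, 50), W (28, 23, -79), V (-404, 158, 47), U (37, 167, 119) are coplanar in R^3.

No

The plane through X, Y, Z has normal n = XY × XZ = (-15048, -149112, 110808) and equation n·P = -12272328.
Checking the remaining points: n·W = -12604752, n·V = -12272328, n·U = -12272328.
Since n·W = -12604752 ≠ -12272328, W is off the plane and the points are not all coplanar.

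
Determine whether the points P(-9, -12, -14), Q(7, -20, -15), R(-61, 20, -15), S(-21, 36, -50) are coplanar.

The four points are coplanar iff the 3×3 determinant with rows PQ, PR, PS is zero.
Rows: (16, -8, -1), (-52, 32, -1), (-12, 48, -36).
Expanding along the first row: (16)(-1104) − (-8)(1860) + (-1)(-2112) = -672.
Nonzero ⇒ not coplanar.

No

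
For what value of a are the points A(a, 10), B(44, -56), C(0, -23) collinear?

The three points are collinear iff det[AB; AC] = 0.
This determinant is linear in a: (-33)a + (-1452) = 0, so a = -44.

-44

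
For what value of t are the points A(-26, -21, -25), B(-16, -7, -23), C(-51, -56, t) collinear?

Collinearity requires AB × AC = 0; each component is linear in t.
The x-component gives (14)t + (420) = 0, so t = -30.
The remaining components then also vanish.

-30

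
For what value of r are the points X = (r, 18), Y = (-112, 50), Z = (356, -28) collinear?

80

Collinearity: (X − Y) must be parallel to (Z − Y) = (468, -78).
Cross-multiplying the components: (r − (-112))·(-78) = (-32)·(468).
Solving gives r = 80.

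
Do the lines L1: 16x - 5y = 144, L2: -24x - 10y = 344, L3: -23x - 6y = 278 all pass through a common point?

No

Intersecting L1 and L2: solving the 2×2 system gives (x, y) = (-1, -32).
Substitute into L3: (-23)(-1) + (-6)(-32) = 215.
But L3 requires 278 ≠ 215, so the three lines have no common point.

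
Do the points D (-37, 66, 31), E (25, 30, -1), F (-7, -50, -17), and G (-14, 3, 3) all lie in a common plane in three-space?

No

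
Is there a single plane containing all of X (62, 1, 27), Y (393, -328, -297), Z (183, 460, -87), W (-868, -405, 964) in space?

No

The four points are coplanar iff the 3×3 determinant with rows XY, XZ, XW is zero.
Rows: (331, -329, -324), (121, 459, -114), (-930, -406, 937).
Expanding along the first row: (331)(383799) − (-329)(7357) + (-324)(377744) = 7068866.
Nonzero ⇒ not coplanar.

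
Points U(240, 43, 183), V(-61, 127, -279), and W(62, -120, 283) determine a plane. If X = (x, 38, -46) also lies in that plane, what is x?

25/2

The plane through U, V, W has equation −66906x + 112336y + 64015z = 487753.
Substituting X: (-66906)x + (1324078) = 487753, so x = 25/2.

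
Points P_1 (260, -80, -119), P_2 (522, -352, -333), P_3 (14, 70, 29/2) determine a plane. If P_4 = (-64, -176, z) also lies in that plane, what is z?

Coplanarity requires P_1P_2 · (P_1P_3 × P_1P_4) = 0.
P_1P_2 = (262, -272, -214), P_1P_3 = (-246, 150, 267/2); the triple product is linear in z with coefficient -27612 and constant term -3617172.
Setting it to zero: z = -131.

-131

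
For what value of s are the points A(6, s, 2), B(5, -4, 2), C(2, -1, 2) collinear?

Collinearity requires AB × AC = 0; each component is linear in s.
The z-component gives (-3)s + (-15) = 0, so s = -5.
The remaining components then also vanish.

-5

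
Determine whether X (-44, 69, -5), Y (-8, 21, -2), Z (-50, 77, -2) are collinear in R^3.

No

XY = (36, -48, 3), XZ = (-6, 8, 3).
XY × XZ = (-168, -126, 0).
The cross product is nonzero, so the points do not lie on one line.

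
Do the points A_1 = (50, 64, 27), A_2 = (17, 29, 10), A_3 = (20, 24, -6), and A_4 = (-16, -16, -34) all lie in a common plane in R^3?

A normal to the plane through A_1, A_2, A_3 is n = A_1A_2 × A_1A_3 = (475, -579, 270).
The plane has equation n·P = -6016. For A_4: n·A_4 = -7516.
-7516 ≠ -6016, so A_4 is off the plane.

No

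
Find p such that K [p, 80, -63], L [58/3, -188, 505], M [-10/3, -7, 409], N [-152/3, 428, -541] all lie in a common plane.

-10

The points are coplanar iff KL · (KM × KN) = 0.
Expanding, this is linear in p: (130190)p + (1301900) = 0.
So p = -10.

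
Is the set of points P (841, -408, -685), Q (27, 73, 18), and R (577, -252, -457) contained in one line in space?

PQ = (-814, 481, 703), PR = (-264, 156, 228).
Each component of PR is 12/37 times the corresponding component of PQ, so PR = 12/37·PQ and the points are collinear.

Yes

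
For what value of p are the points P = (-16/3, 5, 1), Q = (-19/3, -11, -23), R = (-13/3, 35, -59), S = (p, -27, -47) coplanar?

-22/3

The points are coplanar iff PQ · (PR × PS) = 0.
Expanding, this is linear in p: (1680)p + (12320) = 0.
So p = -22/3.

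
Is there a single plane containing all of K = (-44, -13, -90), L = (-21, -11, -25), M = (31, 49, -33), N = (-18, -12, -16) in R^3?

The four points are coplanar iff the 3×3 determinant with rows KL, KM, KN is zero.
Rows: (23, 2, 65), (75, 62, 57), (26, 1, 74).
Expanding along the first row: (23)(4531) − (2)(4068) + (65)(-1537) = -3828.
Nonzero ⇒ not coplanar.

No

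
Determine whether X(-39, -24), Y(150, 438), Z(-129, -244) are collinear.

XY = (189, 462), XZ = (-90, -220).
det[XY; XZ] = (189)(-220) − (462)(-90) = 0.
The determinant is zero, so the points are collinear.

Yes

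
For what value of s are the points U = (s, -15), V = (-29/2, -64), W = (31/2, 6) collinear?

Collinearity: (U − V) must be parallel to (W − V) = (30, 70).
Cross-multiplying the components: (s − (-29/2))·(70) = (49)·(30).
Solving gives s = 13/2.

13/2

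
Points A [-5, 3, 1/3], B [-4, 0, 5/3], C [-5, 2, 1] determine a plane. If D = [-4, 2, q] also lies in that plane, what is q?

1/3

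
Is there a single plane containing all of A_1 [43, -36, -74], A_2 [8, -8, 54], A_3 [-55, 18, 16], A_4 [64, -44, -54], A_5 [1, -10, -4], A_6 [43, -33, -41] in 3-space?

Yes

The plane through A_1, A_2, A_3 has normal n = A_1A_2 × A_1A_3 = (-4392, -9394, 854) and equation n·P = 86132.
Checking the remaining points: n·A_4 = 86132, n·A_5 = 86132, n·A_6 = 86132.
All equal 86132, so all 6 points lie in one plane.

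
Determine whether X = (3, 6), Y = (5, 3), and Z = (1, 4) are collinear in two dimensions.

No

XY = (2, -3), XZ = (-2, -2).
Twice the signed area of △XYZ is (2)(-2) − (-3)(-2) = -10.
The area is nonzero, so the three points are not collinear.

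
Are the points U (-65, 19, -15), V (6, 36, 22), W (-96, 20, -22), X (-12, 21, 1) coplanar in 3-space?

Yes

With U as base: UV = (71, 17, 37), UW = (-31, 1, -7), UX = (53, 2, 16).
UW × UX = (30, 125, -115).
UV · (UW × UX) = 0.
The scalar triple product vanishes, so the four points are coplanar.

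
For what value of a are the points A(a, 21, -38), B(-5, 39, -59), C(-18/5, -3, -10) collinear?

Collinearity requires AB × AC = 0; each component is linear in a.
The y-component gives (49)a + (1078/5) = 0, so a = -22/5.
The remaining components then also vanish.

-22/5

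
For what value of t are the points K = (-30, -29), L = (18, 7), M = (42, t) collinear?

25

Collinearity: (M − K) must be parallel to (L − K) = (48, 36).
Cross-multiplying the components: (t − (-29))·(48) = (72)·(36).
Solving gives t = 25.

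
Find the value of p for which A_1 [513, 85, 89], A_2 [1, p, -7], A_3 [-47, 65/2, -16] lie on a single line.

37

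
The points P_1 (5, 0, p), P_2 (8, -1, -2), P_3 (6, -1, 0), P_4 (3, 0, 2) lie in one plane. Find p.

0

The points are coplanar iff P_1P_2 · (P_1P_3 × P_1P_4) = 0.
Expanding, this is linear in p: (2)p + (0) = 0.
So p = 0.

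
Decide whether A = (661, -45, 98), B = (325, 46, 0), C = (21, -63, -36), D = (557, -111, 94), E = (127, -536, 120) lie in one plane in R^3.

The plane through A, B, C has normal n = AB × AC = (-13958, 17696, 64288) and equation n·P = -3722334.
Checking the remaining points: n·D = -3695790, n·E = -3543162.
Since n·D = -3695790 ≠ -3722334, D is off the plane and the points are not all coplanar.

No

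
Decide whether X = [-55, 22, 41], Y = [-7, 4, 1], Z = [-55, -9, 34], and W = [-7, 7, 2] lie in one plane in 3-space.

No

With X as base: XY = (48, -18, -40), XZ = (0, -31, -7), XW = (48, -15, -39).
XZ × XW = (1104, -336, 1488).
XY · (XZ × XW) = -480.
Since -480 ≠ 0, the four points are not coplanar.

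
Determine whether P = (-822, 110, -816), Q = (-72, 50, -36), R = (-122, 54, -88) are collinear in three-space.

PQ = (750, -60, 780), PR = (700, -56, 728).
Each component of PR is 14/15 times the corresponding component of PQ, so PR = 14/15·PQ and the points are collinear.

Yes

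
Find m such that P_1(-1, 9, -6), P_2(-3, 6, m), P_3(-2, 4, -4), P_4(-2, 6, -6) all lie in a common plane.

Coplanarity ⇔ det[P_1P_2; P_1P_3; P_1P_4] = 0.
Expanding, this is linear in m: (-2)m + (-18) = 0.
So m = -9.

-9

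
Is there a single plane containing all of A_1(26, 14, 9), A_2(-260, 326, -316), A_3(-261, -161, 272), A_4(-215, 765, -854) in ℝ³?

A normal to the plane through A_1, A_2, A_3 is n = A_1A_2 × A_1A_3 = (25181, 168493, 139594).
The plane has equation n·P = 4269954. For A_4: n·A_4 = 4269954.
Equal, so A_4 lies in the plane and all four are coplanar.

Yes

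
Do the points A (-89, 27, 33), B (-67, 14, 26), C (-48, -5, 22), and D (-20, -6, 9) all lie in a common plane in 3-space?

Yes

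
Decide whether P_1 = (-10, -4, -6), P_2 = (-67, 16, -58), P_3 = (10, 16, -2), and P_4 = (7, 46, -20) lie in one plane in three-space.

Yes

With P_1 as base: P_1P_2 = (-57, 20, -52), P_1P_3 = (20, 20, 4), P_1P_4 = (17, 50, -14).
P_1P_3 × P_1P_4 = (-480, 348, 660).
P_1P_2 · (P_1P_3 × P_1P_4) = 0.
The scalar triple product vanishes, so the four points are coplanar.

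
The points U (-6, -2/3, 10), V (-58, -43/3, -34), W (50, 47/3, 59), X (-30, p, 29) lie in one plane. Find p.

Normal to plane UVW: n = (49, 84, -84); plane equation n·P = -1190.
Requiring n·X = -1190: (84)p + (-3906) = -1190.
So p = 97/3.

97/3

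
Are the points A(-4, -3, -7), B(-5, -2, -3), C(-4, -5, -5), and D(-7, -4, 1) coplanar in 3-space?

The four points are coplanar iff the 3×3 determinant with rows AB, AC, AD is zero.
Rows: (-1, 1, 4), (0, -2, 2), (-3, -1, 8).
Expanding along the first row: (-1)(-14) − (1)(6) + (4)(-6) = -16.
Nonzero ⇒ not coplanar.

No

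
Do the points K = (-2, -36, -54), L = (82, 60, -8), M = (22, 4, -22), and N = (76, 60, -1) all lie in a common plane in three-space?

The four points are coplanar iff the 3×3 determinant with rows KL, KM, KN is zero.
Rows: (84, 96, 46), (24, 40, 32), (78, 96, 53).
Expanding along the first row: (84)(-952) − (96)(-1224) + (46)(-816) = 0.
Zero determinant ⇒ coplanar.

Yes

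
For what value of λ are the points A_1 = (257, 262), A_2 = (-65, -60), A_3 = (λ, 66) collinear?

61

The three points are collinear iff det[A_1A_2; A_1A_3] = 0.
This determinant is linear in λ: (322)λ + (-19642) = 0, so λ = 61.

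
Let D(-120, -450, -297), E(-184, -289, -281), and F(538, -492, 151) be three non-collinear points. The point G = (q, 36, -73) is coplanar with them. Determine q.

-64

The plane through D, E, F has equation 72800x + 39200y − 103250z = 4289250.
Substituting G: (72800)q + (8948450) = 4289250, so q = -64.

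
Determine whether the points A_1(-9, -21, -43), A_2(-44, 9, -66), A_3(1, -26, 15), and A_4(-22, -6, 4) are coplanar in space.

Yes

A normal to the plane through A_1, A_2, A_3 is n = A_1A_2 × A_1A_3 = (1625, 1800, -125).
The plane has equation n·P = -47050. For A_4: n·A_4 = -47050.
Equal, so A_4 lies in the plane and all four are coplanar.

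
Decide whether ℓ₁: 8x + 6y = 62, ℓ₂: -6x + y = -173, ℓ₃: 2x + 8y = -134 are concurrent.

Yes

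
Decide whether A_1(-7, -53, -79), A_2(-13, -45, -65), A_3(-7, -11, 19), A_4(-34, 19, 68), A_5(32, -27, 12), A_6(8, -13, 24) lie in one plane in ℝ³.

No

The plane through A_1, A_2, A_3 has normal n = A_1A_2 × A_1A_3 = (196, 588, -252) and equation n·P = -12628.
Checking the remaining points: n·A_4 = -12628, n·A_5 = -12628, n·A_6 = -12124.
Since n·A_6 = -12124 ≠ -12628, A_6 is off the plane and the points are not all coplanar.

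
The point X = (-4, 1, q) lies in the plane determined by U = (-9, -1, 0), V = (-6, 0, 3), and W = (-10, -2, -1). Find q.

Coplanarity requires UV · (UW × UX) = 0.
UV = (3, 1, 3), UW = (-1, -1, -1); the triple product is linear in q with coefficient -2 and constant term 10.
Setting it to zero: q = 5.

5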